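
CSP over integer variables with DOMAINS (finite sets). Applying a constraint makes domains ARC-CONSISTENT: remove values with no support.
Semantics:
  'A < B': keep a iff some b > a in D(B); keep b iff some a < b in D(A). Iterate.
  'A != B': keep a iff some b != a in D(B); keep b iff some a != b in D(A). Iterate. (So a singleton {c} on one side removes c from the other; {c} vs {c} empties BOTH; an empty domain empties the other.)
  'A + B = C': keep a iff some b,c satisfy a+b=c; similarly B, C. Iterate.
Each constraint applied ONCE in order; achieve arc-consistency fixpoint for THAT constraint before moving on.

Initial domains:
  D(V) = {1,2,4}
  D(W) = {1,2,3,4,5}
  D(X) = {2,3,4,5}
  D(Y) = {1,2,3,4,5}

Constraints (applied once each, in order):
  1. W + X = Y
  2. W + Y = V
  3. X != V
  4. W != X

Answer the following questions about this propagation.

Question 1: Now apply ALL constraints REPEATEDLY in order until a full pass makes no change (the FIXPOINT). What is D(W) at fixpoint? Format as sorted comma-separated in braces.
pass 0 (initial): D(W)={1,2,3,4,5}
pass 1: V {1,2,4}->{4}; W {1,2,3,4,5}->{1}; X {2,3,4,5}->{2,3}; Y {1,2,3,4,5}->{3}
pass 2: X {2,3}->{2}
pass 3: no change
Fixpoint after 3 passes: D(W) = {1}

Answer: {1}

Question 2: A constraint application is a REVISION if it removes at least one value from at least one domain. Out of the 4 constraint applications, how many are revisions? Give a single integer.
Constraint 1 (W + X = Y) on D(W)={1,2,3,4,5} D(X)={2,3,4,5} D(Y)={1,2,3,4,5}: W {1,2,3,4,5}->{1,2,3}; X {2,3,4,5}->{2,3,4}; Y {1,2,3,4,5}->{3,4,5} => REVISION
Constraint 2 (W + Y = V) on D(W)={1,2,3} D(Y)={3,4,5} D(V)={1,2,4}: W {1,2,3}->{1}; Y {3,4,5}->{3}; V {1,2,4}->{4} => REVISION
Constraint 3 (X != V) on D(X)={2,3,4} D(V)={4}: X {2,3,4}->{2,3} => REVISION
Constraint 4 (W != X) on D(W)={1} D(X)={2,3}: no change => not a revision
Total revisions = 3

Answer: 3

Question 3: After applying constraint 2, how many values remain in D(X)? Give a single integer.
Answer: 3

Derivation:
Constraint 1 (W + X = Y) on D(W)={1,2,3,4,5} D(X)={2,3,4,5} D(Y)={1,2,3,4,5}: W {1,2,3,4,5}->{1,2,3}; X {2,3,4,5}->{2,3,4}; Y {1,2,3,4,5}->{3,4,5}
Constraint 2 (W + Y = V) on D(W)={1,2,3} D(Y)={3,4,5} D(V)={1,2,4}: W {1,2,3}->{1}; Y {3,4,5}->{3}; V {1,2,4}->{4}
So after constraint 2: D(X)={2,3,4}, size = 3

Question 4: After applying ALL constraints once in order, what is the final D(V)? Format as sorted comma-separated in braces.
Answer: {4}

Derivation:
Constraint 1 (W + X = Y) on D(W)={1,2,3,4,5} D(X)={2,3,4,5} D(Y)={1,2,3,4,5}: W {1,2,3,4,5}->{1,2,3}; X {2,3,4,5}->{2,3,4}; Y {1,2,3,4,5}->{3,4,5}
Constraint 2 (W + Y = V) on D(W)={1,2,3} D(Y)={3,4,5} D(V)={1,2,4}: W {1,2,3}->{1}; Y {3,4,5}->{3}; V {1,2,4}->{4}
Constraint 3 (X != V) on D(X)={2,3,4} D(V)={4}: X {2,3,4}->{2,3}
Constraint 4 (W != X) on D(W)={1} D(X)={2,3}: no change
So after all 4 constraints: D(V) = {4}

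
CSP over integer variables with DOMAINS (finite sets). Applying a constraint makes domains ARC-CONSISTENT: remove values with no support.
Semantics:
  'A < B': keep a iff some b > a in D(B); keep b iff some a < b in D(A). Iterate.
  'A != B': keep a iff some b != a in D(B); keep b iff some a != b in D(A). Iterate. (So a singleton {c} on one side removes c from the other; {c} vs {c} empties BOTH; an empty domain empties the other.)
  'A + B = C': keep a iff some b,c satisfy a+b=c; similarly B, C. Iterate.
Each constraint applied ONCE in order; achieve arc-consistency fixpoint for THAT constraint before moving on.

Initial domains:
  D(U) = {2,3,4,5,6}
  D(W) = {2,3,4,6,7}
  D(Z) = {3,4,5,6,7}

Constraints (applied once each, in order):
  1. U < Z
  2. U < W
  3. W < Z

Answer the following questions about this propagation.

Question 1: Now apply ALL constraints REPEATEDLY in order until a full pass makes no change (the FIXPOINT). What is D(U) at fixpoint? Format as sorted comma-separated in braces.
pass 0 (initial): D(U)={2,3,4,5,6}
pass 1: W {2,3,4,6,7}->{3,4,6}; Z {3,4,5,6,7}->{4,5,6,7}
pass 2: U {2,3,4,5,6}->{2,3,4,5}
pass 3: no change
Fixpoint after 3 passes: D(U) = {2,3,4,5}

Answer: {2,3,4,5}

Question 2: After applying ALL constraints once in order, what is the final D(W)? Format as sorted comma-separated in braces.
Constraint 1 (U < Z) on D(U)={2,3,4,5,6} D(Z)={3,4,5,6,7}: no change
Constraint 2 (U < W) on D(U)={2,3,4,5,6} D(W)={2,3,4,6,7}: W {2,3,4,6,7}->{3,4,6,7}
Constraint 3 (W < Z) on D(W)={3,4,6,7} D(Z)={3,4,5,6,7}: W {3,4,6,7}->{3,4,6}; Z {3,4,5,6,7}->{4,5,6,7}
So after all 3 constraints: D(W) = {3,4,6}

Answer: {3,4,6}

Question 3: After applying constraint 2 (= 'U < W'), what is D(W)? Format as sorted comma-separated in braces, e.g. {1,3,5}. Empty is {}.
Answer: {3,4,6,7}

Derivation:
Constraint 1 (U < Z) on D(U)={2,3,4,5,6} D(Z)={3,4,5,6,7}: no change
Constraint 2 (U < W) on D(U)={2,3,4,5,6} D(W)={2,3,4,6,7}: W {2,3,4,6,7}->{3,4,6,7}
So after constraint 2: D(W) = {3,4,6,7}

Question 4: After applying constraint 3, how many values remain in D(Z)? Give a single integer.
Answer: 4

Derivation:
Constraint 1 (U < Z) on D(U)={2,3,4,5,6} D(Z)={3,4,5,6,7}: no change
Constraint 2 (U < W) on D(U)={2,3,4,5,6} D(W)={2,3,4,6,7}: W {2,3,4,6,7}->{3,4,6,7}
Constraint 3 (W < Z) on D(W)={3,4,6,7} D(Z)={3,4,5,6,7}: W {3,4,6,7}->{3,4,6}; Z {3,4,5,6,7}->{4,5,6,7}
So after constraint 3: D(Z)={4,5,6,7}, size = 4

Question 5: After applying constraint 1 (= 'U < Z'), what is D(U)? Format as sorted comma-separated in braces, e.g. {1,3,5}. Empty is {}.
Constraint 1 (U < Z) on D(U)={2,3,4,5,6} D(Z)={3,4,5,6,7}: no change
So after constraint 1: D(U) = {2,3,4,5,6}

Answer: {2,3,4,5,6}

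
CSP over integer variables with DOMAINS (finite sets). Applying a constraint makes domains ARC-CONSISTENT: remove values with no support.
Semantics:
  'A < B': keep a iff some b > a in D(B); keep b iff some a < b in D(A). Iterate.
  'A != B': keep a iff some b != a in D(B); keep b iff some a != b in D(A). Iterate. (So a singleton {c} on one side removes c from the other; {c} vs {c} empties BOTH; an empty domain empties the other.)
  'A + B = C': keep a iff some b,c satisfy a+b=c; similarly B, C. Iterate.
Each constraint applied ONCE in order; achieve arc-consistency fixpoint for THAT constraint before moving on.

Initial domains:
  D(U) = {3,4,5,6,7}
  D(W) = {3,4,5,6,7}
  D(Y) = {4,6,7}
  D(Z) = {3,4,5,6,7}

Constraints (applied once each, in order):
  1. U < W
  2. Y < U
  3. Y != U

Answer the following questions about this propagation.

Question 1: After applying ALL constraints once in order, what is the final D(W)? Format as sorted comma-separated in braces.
Answer: {4,5,6,7}

Derivation:
Constraint 1 (U < W) on D(U)={3,4,5,6,7} D(W)={3,4,5,6,7}: U {3,4,5,6,7}->{3,4,5,6}; W {3,4,5,6,7}->{4,5,6,7}
Constraint 2 (Y < U) on D(Y)={4,6,7} D(U)={3,4,5,6}: Y {4,6,7}->{4}; U {3,4,5,6}->{5,6}
Constraint 3 (Y != U) on D(Y)={4} D(U)={5,6}: no change
So after all 3 constraints: D(W) = {4,5,6,7}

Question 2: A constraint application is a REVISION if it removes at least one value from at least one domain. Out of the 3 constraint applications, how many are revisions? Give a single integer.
Answer: 2

Derivation:
Constraint 1 (U < W) on D(U)={3,4,5,6,7} D(W)={3,4,5,6,7}: U {3,4,5,6,7}->{3,4,5,6}; W {3,4,5,6,7}->{4,5,6,7} => REVISION
Constraint 2 (Y < U) on D(Y)={4,6,7} D(U)={3,4,5,6}: Y {4,6,7}->{4}; U {3,4,5,6}->{5,6} => REVISION
Constraint 3 (Y != U) on D(Y)={4} D(U)={5,6}: no change => not a revision
Total revisions = 2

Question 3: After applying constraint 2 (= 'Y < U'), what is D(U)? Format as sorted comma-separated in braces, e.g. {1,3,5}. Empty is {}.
Answer: {5,6}

Derivation:
Constraint 1 (U < W) on D(U)={3,4,5,6,7} D(W)={3,4,5,6,7}: U {3,4,5,6,7}->{3,4,5,6}; W {3,4,5,6,7}->{4,5,6,7}
Constraint 2 (Y < U) on D(Y)={4,6,7} D(U)={3,4,5,6}: Y {4,6,7}->{4}; U {3,4,5,6}->{5,6}
So after constraint 2: D(U) = {5,6}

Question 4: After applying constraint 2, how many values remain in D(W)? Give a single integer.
Constraint 1 (U < W) on D(U)={3,4,5,6,7} D(W)={3,4,5,6,7}: U {3,4,5,6,7}->{3,4,5,6}; W {3,4,5,6,7}->{4,5,6,7}
Constraint 2 (Y < U) on D(Y)={4,6,7} D(U)={3,4,5,6}: Y {4,6,7}->{4}; U {3,4,5,6}->{5,6}
So after constraint 2: D(W)={4,5,6,7}, size = 4

Answer: 4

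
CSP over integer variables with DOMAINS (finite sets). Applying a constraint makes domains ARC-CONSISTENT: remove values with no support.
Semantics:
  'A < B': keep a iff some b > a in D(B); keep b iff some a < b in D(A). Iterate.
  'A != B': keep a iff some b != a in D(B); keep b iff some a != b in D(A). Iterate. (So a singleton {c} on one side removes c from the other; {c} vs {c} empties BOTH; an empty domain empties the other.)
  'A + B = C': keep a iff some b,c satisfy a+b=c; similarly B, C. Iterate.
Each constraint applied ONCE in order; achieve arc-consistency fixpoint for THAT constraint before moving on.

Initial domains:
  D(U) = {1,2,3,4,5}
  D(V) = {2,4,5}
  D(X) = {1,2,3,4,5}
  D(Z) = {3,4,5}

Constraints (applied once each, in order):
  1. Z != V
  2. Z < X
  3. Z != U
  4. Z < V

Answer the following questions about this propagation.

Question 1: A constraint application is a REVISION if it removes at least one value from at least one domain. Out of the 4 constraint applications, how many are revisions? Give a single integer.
Answer: 2

Derivation:
Constraint 1 (Z != V) on D(Z)={3,4,5} D(V)={2,4,5}: no change => not a revision
Constraint 2 (Z < X) on D(Z)={3,4,5} D(X)={1,2,3,4,5}: Z {3,4,5}->{3,4}; X {1,2,3,4,5}->{4,5} => REVISION
Constraint 3 (Z != U) on D(Z)={3,4} D(U)={1,2,3,4,5}: no change => not a revision
Constraint 4 (Z < V) on D(Z)={3,4} D(V)={2,4,5}: V {2,4,5}->{4,5} => REVISION
Total revisions = 2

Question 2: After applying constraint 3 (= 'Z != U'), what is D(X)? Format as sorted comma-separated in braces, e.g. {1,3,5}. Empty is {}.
Constraint 1 (Z != V) on D(Z)={3,4,5} D(V)={2,4,5}: no change
Constraint 2 (Z < X) on D(Z)={3,4,5} D(X)={1,2,3,4,5}: Z {3,4,5}->{3,4}; X {1,2,3,4,5}->{4,5}
Constraint 3 (Z != U) on D(Z)={3,4} D(U)={1,2,3,4,5}: no change
So after constraint 3: D(X) = {4,5}

Answer: {4,5}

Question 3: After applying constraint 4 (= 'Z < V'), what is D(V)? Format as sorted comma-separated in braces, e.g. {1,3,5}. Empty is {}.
Answer: {4,5}

Derivation:
Constraint 1 (Z != V) on D(Z)={3,4,5} D(V)={2,4,5}: no change
Constraint 2 (Z < X) on D(Z)={3,4,5} D(X)={1,2,3,4,5}: Z {3,4,5}->{3,4}; X {1,2,3,4,5}->{4,5}
Constraint 3 (Z != U) on D(Z)={3,4} D(U)={1,2,3,4,5}: no change
Constraint 4 (Z < V) on D(Z)={3,4} D(V)={2,4,5}: V {2,4,5}->{4,5}
So after constraint 4: D(V) = {4,5}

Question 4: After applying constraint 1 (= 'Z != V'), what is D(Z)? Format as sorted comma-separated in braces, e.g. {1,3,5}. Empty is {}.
Constraint 1 (Z != V) on D(Z)={3,4,5} D(V)={2,4,5}: no change
So after constraint 1: D(Z) = {3,4,5}

Answer: {3,4,5}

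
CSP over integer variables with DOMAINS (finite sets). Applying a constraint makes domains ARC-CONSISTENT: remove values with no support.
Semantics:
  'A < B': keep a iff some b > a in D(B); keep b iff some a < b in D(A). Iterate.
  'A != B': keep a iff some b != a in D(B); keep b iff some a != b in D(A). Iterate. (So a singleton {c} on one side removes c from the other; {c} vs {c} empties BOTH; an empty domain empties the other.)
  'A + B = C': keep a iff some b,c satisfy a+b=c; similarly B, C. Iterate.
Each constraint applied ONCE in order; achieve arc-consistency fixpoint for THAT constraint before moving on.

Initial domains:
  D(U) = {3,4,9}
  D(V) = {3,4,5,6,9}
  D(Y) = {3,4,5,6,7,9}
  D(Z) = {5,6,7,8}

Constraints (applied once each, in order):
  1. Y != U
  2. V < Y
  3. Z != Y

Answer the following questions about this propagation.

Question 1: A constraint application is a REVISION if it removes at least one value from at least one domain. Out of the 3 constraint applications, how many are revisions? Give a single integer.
Answer: 1

Derivation:
Constraint 1 (Y != U) on D(Y)={3,4,5,6,7,9} D(U)={3,4,9}: no change => not a revision
Constraint 2 (V < Y) on D(V)={3,4,5,6,9} D(Y)={3,4,5,6,7,9}: V {3,4,5,6,9}->{3,4,5,6}; Y {3,4,5,6,7,9}->{4,5,6,7,9} => REVISION
Constraint 3 (Z != Y) on D(Z)={5,6,7,8} D(Y)={4,5,6,7,9}: no change => not a revision
Total revisions = 1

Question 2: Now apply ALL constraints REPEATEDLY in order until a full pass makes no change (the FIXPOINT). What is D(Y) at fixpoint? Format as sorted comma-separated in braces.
Answer: {4,5,6,7,9}

Derivation:
pass 0 (initial): D(Y)={3,4,5,6,7,9}
pass 1: V {3,4,5,6,9}->{3,4,5,6}; Y {3,4,5,6,7,9}->{4,5,6,7,9}
pass 2: no change
Fixpoint after 2 passes: D(Y) = {4,5,6,7,9}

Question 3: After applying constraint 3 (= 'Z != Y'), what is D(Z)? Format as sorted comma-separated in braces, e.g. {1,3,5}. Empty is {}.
Answer: {5,6,7,8}

Derivation:
Constraint 1 (Y != U) on D(Y)={3,4,5,6,7,9} D(U)={3,4,9}: no change
Constraint 2 (V < Y) on D(V)={3,4,5,6,9} D(Y)={3,4,5,6,7,9}: V {3,4,5,6,9}->{3,4,5,6}; Y {3,4,5,6,7,9}->{4,5,6,7,9}
Constraint 3 (Z != Y) on D(Z)={5,6,7,8} D(Y)={4,5,6,7,9}: no change
So after constraint 3: D(Z) = {5,6,7,8}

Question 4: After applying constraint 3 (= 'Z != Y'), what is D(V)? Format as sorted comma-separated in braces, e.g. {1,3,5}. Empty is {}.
Constraint 1 (Y != U) on D(Y)={3,4,5,6,7,9} D(U)={3,4,9}: no change
Constraint 2 (V < Y) on D(V)={3,4,5,6,9} D(Y)={3,4,5,6,7,9}: V {3,4,5,6,9}->{3,4,5,6}; Y {3,4,5,6,7,9}->{4,5,6,7,9}
Constraint 3 (Z != Y) on D(Z)={5,6,7,8} D(Y)={4,5,6,7,9}: no change
So after constraint 3: D(V) = {3,4,5,6}

Answer: {3,4,5,6}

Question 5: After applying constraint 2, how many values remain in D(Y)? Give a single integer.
Answer: 5

Derivation:
Constraint 1 (Y != U) on D(Y)={3,4,5,6,7,9} D(U)={3,4,9}: no change
Constraint 2 (V < Y) on D(V)={3,4,5,6,9} D(Y)={3,4,5,6,7,9}: V {3,4,5,6,9}->{3,4,5,6}; Y {3,4,5,6,7,9}->{4,5,6,7,9}
So after constraint 2: D(Y)={4,5,6,7,9}, size = 5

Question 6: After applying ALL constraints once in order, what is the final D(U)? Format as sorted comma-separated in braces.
Answer: {3,4,9}

Derivation:
Constraint 1 (Y != U) on D(Y)={3,4,5,6,7,9} D(U)={3,4,9}: no change
Constraint 2 (V < Y) on D(V)={3,4,5,6,9} D(Y)={3,4,5,6,7,9}: V {3,4,5,6,9}->{3,4,5,6}; Y {3,4,5,6,7,9}->{4,5,6,7,9}
Constraint 3 (Z != Y) on D(Z)={5,6,7,8} D(Y)={4,5,6,7,9}: no change
So after all 3 constraints: D(U) = {3,4,9}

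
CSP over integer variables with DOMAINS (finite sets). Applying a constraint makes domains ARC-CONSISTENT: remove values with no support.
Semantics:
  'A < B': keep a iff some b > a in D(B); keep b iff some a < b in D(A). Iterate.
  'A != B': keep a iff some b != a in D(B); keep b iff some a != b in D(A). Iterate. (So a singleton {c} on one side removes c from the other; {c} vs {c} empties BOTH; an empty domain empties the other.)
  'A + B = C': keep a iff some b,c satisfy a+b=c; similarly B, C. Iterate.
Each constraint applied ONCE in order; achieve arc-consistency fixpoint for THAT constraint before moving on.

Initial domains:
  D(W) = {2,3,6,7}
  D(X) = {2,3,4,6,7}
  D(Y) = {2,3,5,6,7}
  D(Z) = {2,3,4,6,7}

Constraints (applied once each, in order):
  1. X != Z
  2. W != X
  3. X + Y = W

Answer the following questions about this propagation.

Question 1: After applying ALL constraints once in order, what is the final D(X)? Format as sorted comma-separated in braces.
Constraint 1 (X != Z) on D(X)={2,3,4,6,7} D(Z)={2,3,4,6,7}: no change
Constraint 2 (W != X) on D(W)={2,3,6,7} D(X)={2,3,4,6,7}: no change
Constraint 3 (X + Y = W) on D(X)={2,3,4,6,7} D(Y)={2,3,5,6,7} D(W)={2,3,6,7}: X {2,3,4,6,7}->{2,3,4}; Y {2,3,5,6,7}->{2,3,5}; W {2,3,6,7}->{6,7}
So after all 3 constraints: D(X) = {2,3,4}

Answer: {2,3,4}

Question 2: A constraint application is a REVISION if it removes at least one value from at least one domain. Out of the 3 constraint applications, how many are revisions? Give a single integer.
Answer: 1

Derivation:
Constraint 1 (X != Z) on D(X)={2,3,4,6,7} D(Z)={2,3,4,6,7}: no change => not a revision
Constraint 2 (W != X) on D(W)={2,3,6,7} D(X)={2,3,4,6,7}: no change => not a revision
Constraint 3 (X + Y = W) on D(X)={2,3,4,6,7} D(Y)={2,3,5,6,7} D(W)={2,3,6,7}: X {2,3,4,6,7}->{2,3,4}; Y {2,3,5,6,7}->{2,3,5}; W {2,3,6,7}->{6,7} => REVISION
Total revisions = 1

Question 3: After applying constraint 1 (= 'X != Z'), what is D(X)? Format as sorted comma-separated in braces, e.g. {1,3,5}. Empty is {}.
Constraint 1 (X != Z) on D(X)={2,3,4,6,7} D(Z)={2,3,4,6,7}: no change
So after constraint 1: D(X) = {2,3,4,6,7}

Answer: {2,3,4,6,7}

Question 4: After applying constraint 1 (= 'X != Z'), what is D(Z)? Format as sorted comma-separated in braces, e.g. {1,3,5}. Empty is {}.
Constraint 1 (X != Z) on D(X)={2,3,4,6,7} D(Z)={2,3,4,6,7}: no change
So after constraint 1: D(Z) = {2,3,4,6,7}

Answer: {2,3,4,6,7}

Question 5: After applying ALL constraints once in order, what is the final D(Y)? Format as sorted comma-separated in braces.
Constraint 1 (X != Z) on D(X)={2,3,4,6,7} D(Z)={2,3,4,6,7}: no change
Constraint 2 (W != X) on D(W)={2,3,6,7} D(X)={2,3,4,6,7}: no change
Constraint 3 (X + Y = W) on D(X)={2,3,4,6,7} D(Y)={2,3,5,6,7} D(W)={2,3,6,7}: X {2,3,4,6,7}->{2,3,4}; Y {2,3,5,6,7}->{2,3,5}; W {2,3,6,7}->{6,7}
So after all 3 constraints: D(Y) = {2,3,5}

Answer: {2,3,5}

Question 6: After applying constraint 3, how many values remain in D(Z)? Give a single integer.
Answer: 5

Derivation:
Constraint 1 (X != Z) on D(X)={2,3,4,6,7} D(Z)={2,3,4,6,7}: no change
Constraint 2 (W != X) on D(W)={2,3,6,7} D(X)={2,3,4,6,7}: no change
Constraint 3 (X + Y = W) on D(X)={2,3,4,6,7} D(Y)={2,3,5,6,7} D(W)={2,3,6,7}: X {2,3,4,6,7}->{2,3,4}; Y {2,3,5,6,7}->{2,3,5}; W {2,3,6,7}->{6,7}
So after constraint 3: D(Z)={2,3,4,6,7}, size = 5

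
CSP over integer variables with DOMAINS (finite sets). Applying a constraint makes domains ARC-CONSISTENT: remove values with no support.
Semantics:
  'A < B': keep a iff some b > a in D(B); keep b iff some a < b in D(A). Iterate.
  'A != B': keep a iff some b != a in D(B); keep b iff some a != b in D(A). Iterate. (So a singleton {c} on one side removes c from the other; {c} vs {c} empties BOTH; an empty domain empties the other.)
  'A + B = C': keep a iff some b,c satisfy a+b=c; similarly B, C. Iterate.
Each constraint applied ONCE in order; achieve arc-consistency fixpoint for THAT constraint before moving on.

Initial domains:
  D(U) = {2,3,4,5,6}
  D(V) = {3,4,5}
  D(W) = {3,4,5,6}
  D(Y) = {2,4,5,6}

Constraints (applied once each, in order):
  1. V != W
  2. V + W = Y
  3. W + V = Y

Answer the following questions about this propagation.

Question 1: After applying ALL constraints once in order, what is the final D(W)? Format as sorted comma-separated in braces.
Answer: {3}

Derivation:
Constraint 1 (V != W) on D(V)={3,4,5} D(W)={3,4,5,6}: no change
Constraint 2 (V + W = Y) on D(V)={3,4,5} D(W)={3,4,5,6} D(Y)={2,4,5,6}: V {3,4,5}->{3}; W {3,4,5,6}->{3}; Y {2,4,5,6}->{6}
Constraint 3 (W + V = Y) on D(W)={3} D(V)={3} D(Y)={6}: no change
So after all 3 constraints: D(W) = {3}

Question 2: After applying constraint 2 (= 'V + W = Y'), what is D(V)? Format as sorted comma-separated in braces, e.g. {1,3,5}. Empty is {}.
Answer: {3}

Derivation:
Constraint 1 (V != W) on D(V)={3,4,5} D(W)={3,4,5,6}: no change
Constraint 2 (V + W = Y) on D(V)={3,4,5} D(W)={3,4,5,6} D(Y)={2,4,5,6}: V {3,4,5}->{3}; W {3,4,5,6}->{3}; Y {2,4,5,6}->{6}
So after constraint 2: D(V) = {3}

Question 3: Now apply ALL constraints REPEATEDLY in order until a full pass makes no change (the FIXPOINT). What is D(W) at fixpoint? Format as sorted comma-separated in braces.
Answer: {}

Derivation:
pass 0 (initial): D(W)={3,4,5,6}
pass 1: V {3,4,5}->{3}; W {3,4,5,6}->{3}; Y {2,4,5,6}->{6}
pass 2: V {3}->{}; W {3}->{}; Y {6}->{}
pass 3: no change
Fixpoint after 3 passes: D(W) = {}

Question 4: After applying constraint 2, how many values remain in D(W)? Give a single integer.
Answer: 1

Derivation:
Constraint 1 (V != W) on D(V)={3,4,5} D(W)={3,4,5,6}: no change
Constraint 2 (V + W = Y) on D(V)={3,4,5} D(W)={3,4,5,6} D(Y)={2,4,5,6}: V {3,4,5}->{3}; W {3,4,5,6}->{3}; Y {2,4,5,6}->{6}
So after constraint 2: D(W)={3}, size = 1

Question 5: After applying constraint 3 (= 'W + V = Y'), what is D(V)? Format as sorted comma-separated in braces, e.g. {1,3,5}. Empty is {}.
Constraint 1 (V != W) on D(V)={3,4,5} D(W)={3,4,5,6}: no change
Constraint 2 (V + W = Y) on D(V)={3,4,5} D(W)={3,4,5,6} D(Y)={2,4,5,6}: V {3,4,5}->{3}; W {3,4,5,6}->{3}; Y {2,4,5,6}->{6}
Constraint 3 (W + V = Y) on D(W)={3} D(V)={3} D(Y)={6}: no change
So after constraint 3: D(V) = {3}

Answer: {3}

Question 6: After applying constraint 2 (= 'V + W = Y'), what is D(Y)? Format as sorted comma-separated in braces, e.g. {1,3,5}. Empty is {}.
Answer: {6}

Derivation:
Constraint 1 (V != W) on D(V)={3,4,5} D(W)={3,4,5,6}: no change
Constraint 2 (V + W = Y) on D(V)={3,4,5} D(W)={3,4,5,6} D(Y)={2,4,5,6}: V {3,4,5}->{3}; W {3,4,5,6}->{3}; Y {2,4,5,6}->{6}
So after constraint 2: D(Y) = {6}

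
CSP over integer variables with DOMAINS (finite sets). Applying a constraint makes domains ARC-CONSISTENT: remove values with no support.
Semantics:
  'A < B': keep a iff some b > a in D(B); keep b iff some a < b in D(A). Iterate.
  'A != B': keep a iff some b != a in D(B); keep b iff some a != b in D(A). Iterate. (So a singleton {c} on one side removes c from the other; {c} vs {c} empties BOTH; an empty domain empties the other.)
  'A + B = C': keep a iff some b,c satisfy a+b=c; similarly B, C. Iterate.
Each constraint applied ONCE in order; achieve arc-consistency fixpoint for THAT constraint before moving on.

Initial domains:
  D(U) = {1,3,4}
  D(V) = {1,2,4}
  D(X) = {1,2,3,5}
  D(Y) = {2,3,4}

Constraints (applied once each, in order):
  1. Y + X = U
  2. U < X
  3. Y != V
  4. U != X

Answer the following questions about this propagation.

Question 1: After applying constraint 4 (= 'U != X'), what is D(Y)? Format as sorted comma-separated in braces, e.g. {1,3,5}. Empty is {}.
Answer: {2,3}

Derivation:
Constraint 1 (Y + X = U) on D(Y)={2,3,4} D(X)={1,2,3,5} D(U)={1,3,4}: Y {2,3,4}->{2,3}; X {1,2,3,5}->{1,2}; U {1,3,4}->{3,4}
Constraint 2 (U < X) on D(U)={3,4} D(X)={1,2}: U {3,4}->{}; X {1,2}->{}
Constraint 3 (Y != V) on D(Y)={2,3} D(V)={1,2,4}: no change
Constraint 4 (U != X) on D(U)={} D(X)={}: no change
So after constraint 4: D(Y) = {2,3}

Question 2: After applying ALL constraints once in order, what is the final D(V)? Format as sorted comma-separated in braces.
Answer: {1,2,4}

Derivation:
Constraint 1 (Y + X = U) on D(Y)={2,3,4} D(X)={1,2,3,5} D(U)={1,3,4}: Y {2,3,4}->{2,3}; X {1,2,3,5}->{1,2}; U {1,3,4}->{3,4}
Constraint 2 (U < X) on D(U)={3,4} D(X)={1,2}: U {3,4}->{}; X {1,2}->{}
Constraint 3 (Y != V) on D(Y)={2,3} D(V)={1,2,4}: no change
Constraint 4 (U != X) on D(U)={} D(X)={}: no change
So after all 4 constraints: D(V) = {1,2,4}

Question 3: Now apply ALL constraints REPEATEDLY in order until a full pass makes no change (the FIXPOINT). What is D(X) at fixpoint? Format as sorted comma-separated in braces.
Answer: {}

Derivation:
pass 0 (initial): D(X)={1,2,3,5}
pass 1: U {1,3,4}->{}; X {1,2,3,5}->{}; Y {2,3,4}->{2,3}
pass 2: V {1,2,4}->{}; Y {2,3}->{}
pass 3: no change
Fixpoint after 3 passes: D(X) = {}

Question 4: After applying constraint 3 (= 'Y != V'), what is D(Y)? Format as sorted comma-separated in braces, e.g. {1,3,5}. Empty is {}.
Answer: {2,3}

Derivation:
Constraint 1 (Y + X = U) on D(Y)={2,3,4} D(X)={1,2,3,5} D(U)={1,3,4}: Y {2,3,4}->{2,3}; X {1,2,3,5}->{1,2}; U {1,3,4}->{3,4}
Constraint 2 (U < X) on D(U)={3,4} D(X)={1,2}: U {3,4}->{}; X {1,2}->{}
Constraint 3 (Y != V) on D(Y)={2,3} D(V)={1,2,4}: no change
So after constraint 3: D(Y) = {2,3}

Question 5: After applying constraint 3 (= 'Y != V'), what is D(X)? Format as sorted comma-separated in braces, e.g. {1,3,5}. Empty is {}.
Answer: {}

Derivation:
Constraint 1 (Y + X = U) on D(Y)={2,3,4} D(X)={1,2,3,5} D(U)={1,3,4}: Y {2,3,4}->{2,3}; X {1,2,3,5}->{1,2}; U {1,3,4}->{3,4}
Constraint 2 (U < X) on D(U)={3,4} D(X)={1,2}: U {3,4}->{}; X {1,2}->{}
Constraint 3 (Y != V) on D(Y)={2,3} D(V)={1,2,4}: no change
So after constraint 3: D(X) = {}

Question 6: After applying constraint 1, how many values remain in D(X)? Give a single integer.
Answer: 2

Derivation:
Constraint 1 (Y + X = U) on D(Y)={2,3,4} D(X)={1,2,3,5} D(U)={1,3,4}: Y {2,3,4}->{2,3}; X {1,2,3,5}->{1,2}; U {1,3,4}->{3,4}
So after constraint 1: D(X)={1,2}, size = 2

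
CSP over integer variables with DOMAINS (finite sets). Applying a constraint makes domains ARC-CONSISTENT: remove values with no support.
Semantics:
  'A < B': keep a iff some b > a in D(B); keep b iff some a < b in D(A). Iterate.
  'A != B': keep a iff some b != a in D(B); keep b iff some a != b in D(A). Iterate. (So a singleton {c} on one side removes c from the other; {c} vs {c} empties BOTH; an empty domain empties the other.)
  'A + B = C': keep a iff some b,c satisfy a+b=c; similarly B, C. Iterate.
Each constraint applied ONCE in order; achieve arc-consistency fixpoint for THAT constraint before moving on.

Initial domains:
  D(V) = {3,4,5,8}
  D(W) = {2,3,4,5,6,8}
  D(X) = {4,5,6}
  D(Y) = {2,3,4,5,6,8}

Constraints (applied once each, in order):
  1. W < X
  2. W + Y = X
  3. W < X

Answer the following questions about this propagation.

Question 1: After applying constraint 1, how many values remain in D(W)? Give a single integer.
Constraint 1 (W < X) on D(W)={2,3,4,5,6,8} D(X)={4,5,6}: W {2,3,4,5,6,8}->{2,3,4,5}
So after constraint 1: D(W)={2,3,4,5}, size = 4

Answer: 4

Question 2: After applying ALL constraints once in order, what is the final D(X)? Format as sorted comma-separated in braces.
Answer: {4,5,6}

Derivation:
Constraint 1 (W < X) on D(W)={2,3,4,5,6,8} D(X)={4,5,6}: W {2,3,4,5,6,8}->{2,3,4,5}
Constraint 2 (W + Y = X) on D(W)={2,3,4,5} D(Y)={2,3,4,5,6,8} D(X)={4,5,6}: W {2,3,4,5}->{2,3,4}; Y {2,3,4,5,6,8}->{2,3,4}
Constraint 3 (W < X) on D(W)={2,3,4} D(X)={4,5,6}: no change
So after all 3 constraints: D(X) = {4,5,6}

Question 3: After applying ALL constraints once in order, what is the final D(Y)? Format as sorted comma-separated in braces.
Answer: {2,3,4}

Derivation:
Constraint 1 (W < X) on D(W)={2,3,4,5,6,8} D(X)={4,5,6}: W {2,3,4,5,6,8}->{2,3,4,5}
Constraint 2 (W + Y = X) on D(W)={2,3,4,5} D(Y)={2,3,4,5,6,8} D(X)={4,5,6}: W {2,3,4,5}->{2,3,4}; Y {2,3,4,5,6,8}->{2,3,4}
Constraint 3 (W < X) on D(W)={2,3,4} D(X)={4,5,6}: no change
So after all 3 constraints: D(Y) = {2,3,4}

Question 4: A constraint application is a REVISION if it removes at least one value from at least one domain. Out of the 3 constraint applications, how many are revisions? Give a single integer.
Answer: 2

Derivation:
Constraint 1 (W < X) on D(W)={2,3,4,5,6,8} D(X)={4,5,6}: W {2,3,4,5,6,8}->{2,3,4,5} => REVISION
Constraint 2 (W + Y = X) on D(W)={2,3,4,5} D(Y)={2,3,4,5,6,8} D(X)={4,5,6}: W {2,3,4,5}->{2,3,4}; Y {2,3,4,5,6,8}->{2,3,4} => REVISION
Constraint 3 (W < X) on D(W)={2,3,4} D(X)={4,5,6}: no change => not a revision
Total revisions = 2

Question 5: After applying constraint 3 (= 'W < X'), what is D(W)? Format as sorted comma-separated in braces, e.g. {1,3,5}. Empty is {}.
Constraint 1 (W < X) on D(W)={2,3,4,5,6,8} D(X)={4,5,6}: W {2,3,4,5,6,8}->{2,3,4,5}
Constraint 2 (W + Y = X) on D(W)={2,3,4,5} D(Y)={2,3,4,5,6,8} D(X)={4,5,6}: W {2,3,4,5}->{2,3,4}; Y {2,3,4,5,6,8}->{2,3,4}
Constraint 3 (W < X) on D(W)={2,3,4} D(X)={4,5,6}: no change
So after constraint 3: D(W) = {2,3,4}

Answer: {2,3,4}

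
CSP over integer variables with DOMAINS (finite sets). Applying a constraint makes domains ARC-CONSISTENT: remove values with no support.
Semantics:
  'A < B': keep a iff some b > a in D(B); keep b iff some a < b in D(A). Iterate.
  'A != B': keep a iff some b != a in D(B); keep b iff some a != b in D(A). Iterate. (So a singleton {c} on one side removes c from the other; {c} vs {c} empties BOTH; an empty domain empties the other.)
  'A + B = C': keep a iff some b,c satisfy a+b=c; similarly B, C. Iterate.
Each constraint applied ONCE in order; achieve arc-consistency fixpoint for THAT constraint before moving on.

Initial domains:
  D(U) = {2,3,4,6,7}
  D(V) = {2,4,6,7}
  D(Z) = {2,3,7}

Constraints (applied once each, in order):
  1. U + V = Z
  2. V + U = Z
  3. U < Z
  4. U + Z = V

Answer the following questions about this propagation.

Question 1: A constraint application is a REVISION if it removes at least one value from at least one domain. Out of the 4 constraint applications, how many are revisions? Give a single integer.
Constraint 1 (U + V = Z) on D(U)={2,3,4,6,7} D(V)={2,4,6,7} D(Z)={2,3,7}: U {2,3,4,6,7}->{3}; V {2,4,6,7}->{4}; Z {2,3,7}->{7} => REVISION
Constraint 2 (V + U = Z) on D(V)={4} D(U)={3} D(Z)={7}: no change => not a revision
Constraint 3 (U < Z) on D(U)={3} D(Z)={7}: no change => not a revision
Constraint 4 (U + Z = V) on D(U)={3} D(Z)={7} D(V)={4}: U {3}->{}; Z {7}->{}; V {4}->{} => REVISION
Total revisions = 2

Answer: 2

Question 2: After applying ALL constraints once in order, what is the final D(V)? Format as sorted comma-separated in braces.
Answer: {}

Derivation:
Constraint 1 (U + V = Z) on D(U)={2,3,4,6,7} D(V)={2,4,6,7} D(Z)={2,3,7}: U {2,3,4,6,7}->{3}; V {2,4,6,7}->{4}; Z {2,3,7}->{7}
Constraint 2 (V + U = Z) on D(V)={4} D(U)={3} D(Z)={7}: no change
Constraint 3 (U < Z) on D(U)={3} D(Z)={7}: no change
Constraint 4 (U + Z = V) on D(U)={3} D(Z)={7} D(V)={4}: U {3}->{}; Z {7}->{}; V {4}->{}
So after all 4 constraints: D(V) = {}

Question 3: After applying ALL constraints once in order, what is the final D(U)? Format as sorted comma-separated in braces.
Constraint 1 (U + V = Z) on D(U)={2,3,4,6,7} D(V)={2,4,6,7} D(Z)={2,3,7}: U {2,3,4,6,7}->{3}; V {2,4,6,7}->{4}; Z {2,3,7}->{7}
Constraint 2 (V + U = Z) on D(V)={4} D(U)={3} D(Z)={7}: no change
Constraint 3 (U < Z) on D(U)={3} D(Z)={7}: no change
Constraint 4 (U + Z = V) on D(U)={3} D(Z)={7} D(V)={4}: U {3}->{}; Z {7}->{}; V {4}->{}
So after all 4 constraints: D(U) = {}

Answer: {}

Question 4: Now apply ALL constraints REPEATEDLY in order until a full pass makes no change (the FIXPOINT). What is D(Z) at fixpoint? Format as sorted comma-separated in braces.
Answer: {}

Derivation:
pass 0 (initial): D(Z)={2,3,7}
pass 1: U {2,3,4,6,7}->{}; V {2,4,6,7}->{}; Z {2,3,7}->{}
pass 2: no change
Fixpoint after 2 passes: D(Z) = {}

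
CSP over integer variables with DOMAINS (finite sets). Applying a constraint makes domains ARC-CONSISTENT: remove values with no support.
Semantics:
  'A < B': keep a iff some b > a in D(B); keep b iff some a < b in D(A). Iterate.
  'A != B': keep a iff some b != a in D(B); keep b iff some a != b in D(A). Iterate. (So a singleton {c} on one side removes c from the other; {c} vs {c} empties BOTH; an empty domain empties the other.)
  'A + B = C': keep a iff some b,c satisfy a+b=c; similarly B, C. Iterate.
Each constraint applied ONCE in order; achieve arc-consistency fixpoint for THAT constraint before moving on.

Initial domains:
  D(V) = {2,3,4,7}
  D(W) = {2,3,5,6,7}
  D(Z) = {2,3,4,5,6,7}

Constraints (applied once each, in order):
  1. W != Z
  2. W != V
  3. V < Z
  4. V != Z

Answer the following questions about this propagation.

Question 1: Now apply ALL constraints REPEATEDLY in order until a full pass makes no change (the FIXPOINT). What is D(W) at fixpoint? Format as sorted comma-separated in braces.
pass 0 (initial): D(W)={2,3,5,6,7}
pass 1: V {2,3,4,7}->{2,3,4}; Z {2,3,4,5,6,7}->{3,4,5,6,7}
pass 2: no change
Fixpoint after 2 passes: D(W) = {2,3,5,6,7}

Answer: {2,3,5,6,7}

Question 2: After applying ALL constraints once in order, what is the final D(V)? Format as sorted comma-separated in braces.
Answer: {2,3,4}

Derivation:
Constraint 1 (W != Z) on D(W)={2,3,5,6,7} D(Z)={2,3,4,5,6,7}: no change
Constraint 2 (W != V) on D(W)={2,3,5,6,7} D(V)={2,3,4,7}: no change
Constraint 3 (V < Z) on D(V)={2,3,4,7} D(Z)={2,3,4,5,6,7}: V {2,3,4,7}->{2,3,4}; Z {2,3,4,5,6,7}->{3,4,5,6,7}
Constraint 4 (V != Z) on D(V)={2,3,4} D(Z)={3,4,5,6,7}: no change
So after all 4 constraints: D(V) = {2,3,4}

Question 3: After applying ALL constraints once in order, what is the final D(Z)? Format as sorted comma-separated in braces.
Answer: {3,4,5,6,7}

Derivation:
Constraint 1 (W != Z) on D(W)={2,3,5,6,7} D(Z)={2,3,4,5,6,7}: no change
Constraint 2 (W != V) on D(W)={2,3,5,6,7} D(V)={2,3,4,7}: no change
Constraint 3 (V < Z) on D(V)={2,3,4,7} D(Z)={2,3,4,5,6,7}: V {2,3,4,7}->{2,3,4}; Z {2,3,4,5,6,7}->{3,4,5,6,7}
Constraint 4 (V != Z) on D(V)={2,3,4} D(Z)={3,4,5,6,7}: no change
So after all 4 constraints: D(Z) = {3,4,5,6,7}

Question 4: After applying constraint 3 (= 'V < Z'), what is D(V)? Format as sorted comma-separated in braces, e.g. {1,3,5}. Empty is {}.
Answer: {2,3,4}

Derivation:
Constraint 1 (W != Z) on D(W)={2,3,5,6,7} D(Z)={2,3,4,5,6,7}: no change
Constraint 2 (W != V) on D(W)={2,3,5,6,7} D(V)={2,3,4,7}: no change
Constraint 3 (V < Z) on D(V)={2,3,4,7} D(Z)={2,3,4,5,6,7}: V {2,3,4,7}->{2,3,4}; Z {2,3,4,5,6,7}->{3,4,5,6,7}
So after constraint 3: D(V) = {2,3,4}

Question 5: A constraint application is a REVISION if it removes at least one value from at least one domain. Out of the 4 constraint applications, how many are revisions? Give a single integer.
Constraint 1 (W != Z) on D(W)={2,3,5,6,7} D(Z)={2,3,4,5,6,7}: no change => not a revision
Constraint 2 (W != V) on D(W)={2,3,5,6,7} D(V)={2,3,4,7}: no change => not a revision
Constraint 3 (V < Z) on D(V)={2,3,4,7} D(Z)={2,3,4,5,6,7}: V {2,3,4,7}->{2,3,4}; Z {2,3,4,5,6,7}->{3,4,5,6,7} => REVISION
Constraint 4 (V != Z) on D(V)={2,3,4} D(Z)={3,4,5,6,7}: no change => not a revision
Total revisions = 1

Answer: 1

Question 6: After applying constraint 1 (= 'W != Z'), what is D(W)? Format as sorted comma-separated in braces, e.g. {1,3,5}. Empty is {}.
Answer: {2,3,5,6,7}

Derivation:
Constraint 1 (W != Z) on D(W)={2,3,5,6,7} D(Z)={2,3,4,5,6,7}: no change
So after constraint 1: D(W) = {2,3,5,6,7}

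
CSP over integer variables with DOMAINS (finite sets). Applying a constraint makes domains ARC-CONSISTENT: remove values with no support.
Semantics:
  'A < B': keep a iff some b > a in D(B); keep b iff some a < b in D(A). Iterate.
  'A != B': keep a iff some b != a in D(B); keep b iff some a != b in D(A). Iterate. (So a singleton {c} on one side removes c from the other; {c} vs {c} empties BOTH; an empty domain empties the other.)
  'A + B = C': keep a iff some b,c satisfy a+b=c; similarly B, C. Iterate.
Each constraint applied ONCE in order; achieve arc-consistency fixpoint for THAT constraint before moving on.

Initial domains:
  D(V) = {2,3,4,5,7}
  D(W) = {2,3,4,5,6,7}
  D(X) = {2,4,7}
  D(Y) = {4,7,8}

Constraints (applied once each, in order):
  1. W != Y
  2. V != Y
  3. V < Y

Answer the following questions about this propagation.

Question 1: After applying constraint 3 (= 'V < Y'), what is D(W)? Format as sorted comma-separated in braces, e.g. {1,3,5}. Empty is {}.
Answer: {2,3,4,5,6,7}

Derivation:
Constraint 1 (W != Y) on D(W)={2,3,4,5,6,7} D(Y)={4,7,8}: no change
Constraint 2 (V != Y) on D(V)={2,3,4,5,7} D(Y)={4,7,8}: no change
Constraint 3 (V < Y) on D(V)={2,3,4,5,7} D(Y)={4,7,8}: no change
So after constraint 3: D(W) = {2,3,4,5,6,7}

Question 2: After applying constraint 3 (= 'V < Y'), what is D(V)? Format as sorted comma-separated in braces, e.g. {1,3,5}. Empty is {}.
Answer: {2,3,4,5,7}

Derivation:
Constraint 1 (W != Y) on D(W)={2,3,4,5,6,7} D(Y)={4,7,8}: no change
Constraint 2 (V != Y) on D(V)={2,3,4,5,7} D(Y)={4,7,8}: no change
Constraint 3 (V < Y) on D(V)={2,3,4,5,7} D(Y)={4,7,8}: no change
So after constraint 3: D(V) = {2,3,4,5,7}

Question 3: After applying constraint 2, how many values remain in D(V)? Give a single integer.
Constraint 1 (W != Y) on D(W)={2,3,4,5,6,7} D(Y)={4,7,8}: no change
Constraint 2 (V != Y) on D(V)={2,3,4,5,7} D(Y)={4,7,8}: no change
So after constraint 2: D(V)={2,3,4,5,7}, size = 5

Answer: 5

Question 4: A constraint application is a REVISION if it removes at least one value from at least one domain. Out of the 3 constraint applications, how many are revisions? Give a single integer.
Constraint 1 (W != Y) on D(W)={2,3,4,5,6,7} D(Y)={4,7,8}: no change => not a revision
Constraint 2 (V != Y) on D(V)={2,3,4,5,7} D(Y)={4,7,8}: no change => not a revision
Constraint 3 (V < Y) on D(V)={2,3,4,5,7} D(Y)={4,7,8}: no change => not a revision
Total revisions = 0

Answer: 0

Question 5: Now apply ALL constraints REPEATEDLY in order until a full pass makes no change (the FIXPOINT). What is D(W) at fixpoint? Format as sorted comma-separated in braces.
pass 0 (initial): D(W)={2,3,4,5,6,7}
pass 1: no change
Fixpoint after 1 passes: D(W) = {2,3,4,5,6,7}

Answer: {2,3,4,5,6,7}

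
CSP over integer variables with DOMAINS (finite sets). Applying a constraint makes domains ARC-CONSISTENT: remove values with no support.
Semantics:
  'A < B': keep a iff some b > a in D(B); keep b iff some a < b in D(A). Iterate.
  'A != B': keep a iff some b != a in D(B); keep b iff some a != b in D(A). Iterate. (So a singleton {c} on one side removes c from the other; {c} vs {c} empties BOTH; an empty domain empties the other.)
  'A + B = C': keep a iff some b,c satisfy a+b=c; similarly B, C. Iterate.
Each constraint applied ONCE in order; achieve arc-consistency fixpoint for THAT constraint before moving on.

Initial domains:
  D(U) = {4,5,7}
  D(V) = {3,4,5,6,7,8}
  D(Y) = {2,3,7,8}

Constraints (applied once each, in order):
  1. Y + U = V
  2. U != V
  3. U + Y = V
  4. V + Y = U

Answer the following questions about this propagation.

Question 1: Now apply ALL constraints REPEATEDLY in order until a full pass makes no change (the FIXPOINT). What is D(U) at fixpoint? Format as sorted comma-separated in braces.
Answer: {}

Derivation:
pass 0 (initial): D(U)={4,5,7}
pass 1: U {4,5,7}->{}; V {3,4,5,6,7,8}->{}; Y {2,3,7,8}->{}
pass 2: no change
Fixpoint after 2 passes: D(U) = {}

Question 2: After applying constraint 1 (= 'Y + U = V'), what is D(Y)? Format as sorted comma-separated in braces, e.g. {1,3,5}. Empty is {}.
Constraint 1 (Y + U = V) on D(Y)={2,3,7,8} D(U)={4,5,7} D(V)={3,4,5,6,7,8}: Y {2,3,7,8}->{2,3}; U {4,5,7}->{4,5}; V {3,4,5,6,7,8}->{6,7,8}
So after constraint 1: D(Y) = {2,3}

Answer: {2,3}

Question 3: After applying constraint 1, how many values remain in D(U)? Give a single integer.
Constraint 1 (Y + U = V) on D(Y)={2,3,7,8} D(U)={4,5,7} D(V)={3,4,5,6,7,8}: Y {2,3,7,8}->{2,3}; U {4,5,7}->{4,5}; V {3,4,5,6,7,8}->{6,7,8}
So after constraint 1: D(U)={4,5}, size = 2

Answer: 2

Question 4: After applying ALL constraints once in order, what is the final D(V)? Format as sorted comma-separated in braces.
Constraint 1 (Y + U = V) on D(Y)={2,3,7,8} D(U)={4,5,7} D(V)={3,4,5,6,7,8}: Y {2,3,7,8}->{2,3}; U {4,5,7}->{4,5}; V {3,4,5,6,7,8}->{6,7,8}
Constraint 2 (U != V) on D(U)={4,5} D(V)={6,7,8}: no change
Constraint 3 (U + Y = V) on D(U)={4,5} D(Y)={2,3} D(V)={6,7,8}: no change
Constraint 4 (V + Y = U) on D(V)={6,7,8} D(Y)={2,3} D(U)={4,5}: V {6,7,8}->{}; Y {2,3}->{}; U {4,5}->{}
So after all 4 constraints: D(V) = {}

Answer: {}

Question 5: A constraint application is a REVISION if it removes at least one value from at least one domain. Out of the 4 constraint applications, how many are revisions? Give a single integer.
Answer: 2

Derivation:
Constraint 1 (Y + U = V) on D(Y)={2,3,7,8} D(U)={4,5,7} D(V)={3,4,5,6,7,8}: Y {2,3,7,8}->{2,3}; U {4,5,7}->{4,5}; V {3,4,5,6,7,8}->{6,7,8} => REVISION
Constraint 2 (U != V) on D(U)={4,5} D(V)={6,7,8}: no change => not a revision
Constraint 3 (U + Y = V) on D(U)={4,5} D(Y)={2,3} D(V)={6,7,8}: no change => not a revision
Constraint 4 (V + Y = U) on D(V)={6,7,8} D(Y)={2,3} D(U)={4,5}: V {6,7,8}->{}; Y {2,3}->{}; U {4,5}->{} => REVISION
Total revisions = 2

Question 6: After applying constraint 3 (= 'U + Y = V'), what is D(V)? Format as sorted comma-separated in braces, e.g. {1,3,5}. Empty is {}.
Constraint 1 (Y + U = V) on D(Y)={2,3,7,8} D(U)={4,5,7} D(V)={3,4,5,6,7,8}: Y {2,3,7,8}->{2,3}; U {4,5,7}->{4,5}; V {3,4,5,6,7,8}->{6,7,8}
Constraint 2 (U != V) on D(U)={4,5} D(V)={6,7,8}: no change
Constraint 3 (U + Y = V) on D(U)={4,5} D(Y)={2,3} D(V)={6,7,8}: no change
So after constraint 3: D(V) = {6,7,8}

Answer: {6,7,8}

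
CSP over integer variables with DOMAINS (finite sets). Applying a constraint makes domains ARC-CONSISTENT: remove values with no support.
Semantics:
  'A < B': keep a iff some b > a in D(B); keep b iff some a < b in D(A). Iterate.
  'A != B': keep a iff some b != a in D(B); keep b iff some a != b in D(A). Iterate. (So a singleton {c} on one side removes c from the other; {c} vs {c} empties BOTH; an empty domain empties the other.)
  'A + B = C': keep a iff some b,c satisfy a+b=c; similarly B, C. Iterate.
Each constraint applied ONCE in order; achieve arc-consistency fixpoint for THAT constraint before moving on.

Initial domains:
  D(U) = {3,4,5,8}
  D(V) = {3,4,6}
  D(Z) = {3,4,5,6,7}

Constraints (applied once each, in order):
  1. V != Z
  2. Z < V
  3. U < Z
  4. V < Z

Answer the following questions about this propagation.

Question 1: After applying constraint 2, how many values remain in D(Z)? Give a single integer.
Answer: 3

Derivation:
Constraint 1 (V != Z) on D(V)={3,4,6} D(Z)={3,4,5,6,7}: no change
Constraint 2 (Z < V) on D(Z)={3,4,5,6,7} D(V)={3,4,6}: Z {3,4,5,6,7}->{3,4,5}; V {3,4,6}->{4,6}
So after constraint 2: D(Z)={3,4,5}, size = 3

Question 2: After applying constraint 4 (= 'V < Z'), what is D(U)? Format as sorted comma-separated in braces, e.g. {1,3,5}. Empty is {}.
Constraint 1 (V != Z) on D(V)={3,4,6} D(Z)={3,4,5,6,7}: no change
Constraint 2 (Z < V) on D(Z)={3,4,5,6,7} D(V)={3,4,6}: Z {3,4,5,6,7}->{3,4,5}; V {3,4,6}->{4,6}
Constraint 3 (U < Z) on D(U)={3,4,5,8} D(Z)={3,4,5}: U {3,4,5,8}->{3,4}; Z {3,4,5}->{4,5}
Constraint 4 (V < Z) on D(V)={4,6} D(Z)={4,5}: V {4,6}->{4}; Z {4,5}->{5}
So after constraint 4: D(U) = {3,4}

Answer: {3,4}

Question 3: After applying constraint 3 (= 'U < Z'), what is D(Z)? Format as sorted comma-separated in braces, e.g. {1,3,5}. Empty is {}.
Answer: {4,5}

Derivation:
Constraint 1 (V != Z) on D(V)={3,4,6} D(Z)={3,4,5,6,7}: no change
Constraint 2 (Z < V) on D(Z)={3,4,5,6,7} D(V)={3,4,6}: Z {3,4,5,6,7}->{3,4,5}; V {3,4,6}->{4,6}
Constraint 3 (U < Z) on D(U)={3,4,5,8} D(Z)={3,4,5}: U {3,4,5,8}->{3,4}; Z {3,4,5}->{4,5}
So after constraint 3: D(Z) = {4,5}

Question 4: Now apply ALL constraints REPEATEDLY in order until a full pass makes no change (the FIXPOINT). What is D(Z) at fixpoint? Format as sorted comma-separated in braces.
Answer: {}

Derivation:
pass 0 (initial): D(Z)={3,4,5,6,7}
pass 1: U {3,4,5,8}->{3,4}; V {3,4,6}->{4}; Z {3,4,5,6,7}->{5}
pass 2: U {3,4}->{}; V {4}->{}; Z {5}->{}
pass 3: no change
Fixpoint after 3 passes: D(Z) = {}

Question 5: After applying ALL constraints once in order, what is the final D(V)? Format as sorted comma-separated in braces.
Constraint 1 (V != Z) on D(V)={3,4,6} D(Z)={3,4,5,6,7}: no change
Constraint 2 (Z < V) on D(Z)={3,4,5,6,7} D(V)={3,4,6}: Z {3,4,5,6,7}->{3,4,5}; V {3,4,6}->{4,6}
Constraint 3 (U < Z) on D(U)={3,4,5,8} D(Z)={3,4,5}: U {3,4,5,8}->{3,4}; Z {3,4,5}->{4,5}
Constraint 4 (V < Z) on D(V)={4,6} D(Z)={4,5}: V {4,6}->{4}; Z {4,5}->{5}
So after all 4 constraints: D(V) = {4}

Answer: {4}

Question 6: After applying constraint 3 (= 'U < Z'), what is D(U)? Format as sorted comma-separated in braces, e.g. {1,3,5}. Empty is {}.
Answer: {3,4}

Derivation:
Constraint 1 (V != Z) on D(V)={3,4,6} D(Z)={3,4,5,6,7}: no change
Constraint 2 (Z < V) on D(Z)={3,4,5,6,7} D(V)={3,4,6}: Z {3,4,5,6,7}->{3,4,5}; V {3,4,6}->{4,6}
Constraint 3 (U < Z) on D(U)={3,4,5,8} D(Z)={3,4,5}: U {3,4,5,8}->{3,4}; Z {3,4,5}->{4,5}
So after constraint 3: D(U) = {3,4}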